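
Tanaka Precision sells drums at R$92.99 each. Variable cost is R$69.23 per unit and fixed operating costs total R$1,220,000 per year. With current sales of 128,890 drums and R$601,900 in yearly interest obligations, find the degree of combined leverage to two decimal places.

2.47

At 128,890 units, contribution = 128,890 × R$23.76 = R$3,062,426.40.
EBIT = R$3,062,426.40 − R$1,220,000 = R$1,842,426.40. Interest = R$601,900.00, so EBIT − I = R$1,240,526.40.
Degree of total leverage = total CM / (EBIT − interest) = R$3,062,426.40 / R$1,240,526.40 = 2.4687.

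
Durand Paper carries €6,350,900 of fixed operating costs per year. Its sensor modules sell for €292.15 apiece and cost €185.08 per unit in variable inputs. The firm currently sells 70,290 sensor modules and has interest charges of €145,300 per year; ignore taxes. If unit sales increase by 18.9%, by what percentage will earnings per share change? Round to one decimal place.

At 70,290 units, contribution = 70,290 × €107.07 = €7,525,950.30.
Operating income = contribution − fixed costs = €7,525,950.30 − €6,350,900 = €1,175,050.30.
Interest = €145,300.00, so EBIT − I = €1,029,750.30.
Degree of combined leverage = contribution ÷ (EBIT − I) = €7,525,950.30 ÷ €1,029,750.30 = 7.3085.
%ΔEPS = DCL × %ΔSales = 7.3085 × +18.9% = +138.1%.

+138.1%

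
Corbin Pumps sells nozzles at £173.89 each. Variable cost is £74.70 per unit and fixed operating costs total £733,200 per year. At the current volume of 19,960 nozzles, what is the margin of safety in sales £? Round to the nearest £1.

£2,185,471

Contribution margin per unit = £173.89 − £74.70 = £99.19. Break-even units = £733,200 ÷ £99.19 = 7,391.87; break-even revenue = 7,391.87 × £173.89 = £1,285,373.00.
Current sales = 19,960 × £173.89 = £3,470,844.40.
Margin of safety = £3,470,844.40 − £1,285,373.00 = £2,185,471.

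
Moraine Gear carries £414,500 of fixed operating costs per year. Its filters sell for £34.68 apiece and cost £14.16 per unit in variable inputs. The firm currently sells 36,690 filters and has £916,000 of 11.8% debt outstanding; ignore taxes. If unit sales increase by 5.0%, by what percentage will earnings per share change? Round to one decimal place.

+16.3%

Total contribution margin = 36,690 × £20.52 = £752,878.80.
EBIT = £752,878.80 − £414,500 = £338,378.80.
Interest = £108,088.00, so EBIT − I = £230,290.80.
Degree of combined leverage = contribution ÷ (EBIT − I) = £752,878.80 ÷ £230,290.80 = 3.2693.
%ΔEPS = DCL × %ΔSales = 3.2693 × +5.0% = +16.3%.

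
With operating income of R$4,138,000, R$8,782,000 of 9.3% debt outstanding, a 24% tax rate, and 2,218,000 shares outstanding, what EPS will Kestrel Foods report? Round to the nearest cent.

Pre-tax income = R$4,138,000 − R$816,726.00 = R$3,321,274.00.
Net income = R$3,321,274.00 × (1 − 0.24) = R$2,524,168.24.
Per share: R$2,524,168.24 / 2,218,000 shares = R$1.14.

R$1.14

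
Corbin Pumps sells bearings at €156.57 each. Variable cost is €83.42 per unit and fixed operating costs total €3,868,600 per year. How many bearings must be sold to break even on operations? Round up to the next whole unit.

Contribution margin per unit = €156.57 − €83.42 = €73.15.
Units to break even: €3,868,600 ÷ €73.15 = 52,885.85, rounded up to 52,886.

52,886 bearings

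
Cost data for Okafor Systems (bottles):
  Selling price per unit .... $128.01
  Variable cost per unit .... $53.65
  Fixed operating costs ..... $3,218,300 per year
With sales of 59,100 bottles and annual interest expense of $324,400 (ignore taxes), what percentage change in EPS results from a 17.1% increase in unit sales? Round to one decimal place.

+88.2%

Contribution at this volume is 59,100 × $74.36 = $4,394,676.00.
Operating income = contribution − fixed costs = $4,394,676.00 − $3,218,300 = $1,176,376.00.
After interest of $324,400.00, pre-tax earnings = $851,976.00.
DCL = total CM / (EBIT − I) = $4,394,676.00 / $851,976.00 = 5.1582.
%ΔEPS = DCL × %ΔSales = 5.1582 × +17.1% = +88.2%.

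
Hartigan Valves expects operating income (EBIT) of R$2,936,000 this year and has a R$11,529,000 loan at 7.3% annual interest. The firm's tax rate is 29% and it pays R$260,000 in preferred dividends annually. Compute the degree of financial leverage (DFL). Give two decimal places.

Annual interest charges come to R$841,617.00.
Pre-tax preferred-dividend burden = R$260,000 ÷ (1 − 0.29) = R$366,197.18.
DFL = EBIT ÷ [EBIT − I − D_p/(1−t)] = R$2,936,000 ÷ [R$2,936,000 − R$841,617.00 − R$366,197.18] = R$2,936,000 ÷ R$1,728,185.82 = 1.6989.

1.70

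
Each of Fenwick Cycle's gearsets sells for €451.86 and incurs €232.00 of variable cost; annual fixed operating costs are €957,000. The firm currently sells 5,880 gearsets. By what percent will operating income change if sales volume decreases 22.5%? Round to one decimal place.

-86.6%

At 5,880 units, contribution = 5,880 × €219.86 = €1,292,776.80.
EBIT = €1,292,776.80 − €957,000 = €335,776.80.
Degree of operating leverage = €1,292,776.80 / €335,776.80 = 3.8501.
So EBIT moves 3.8501 × (-22.5%) = -86.6%.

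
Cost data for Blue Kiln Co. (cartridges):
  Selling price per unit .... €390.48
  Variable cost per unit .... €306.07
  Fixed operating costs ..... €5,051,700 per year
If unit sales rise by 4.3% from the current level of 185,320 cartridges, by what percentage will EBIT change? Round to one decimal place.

Contribution at this volume is 185,320 × €84.41 = €15,642,861.20.
Subtracting fixed costs: EBIT = €15,642,861.20 − €5,051,700 = €10,591,161.20.
So DOL = total CM / EBIT = €15,642,861.20 / €10,591,161.20 = 1.4770.
So EBIT moves 1.4770 × (+4.3%) = +6.4%.

+6.4%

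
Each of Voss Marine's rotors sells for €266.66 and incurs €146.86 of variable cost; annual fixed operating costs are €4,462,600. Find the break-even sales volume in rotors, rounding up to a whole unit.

37,251 rotors

Contribution margin per unit = €266.66 − €146.86 = €119.80.
Break-even Q = €4,462,600 / €119.80 = 37,250.42 → 37,251 rotors.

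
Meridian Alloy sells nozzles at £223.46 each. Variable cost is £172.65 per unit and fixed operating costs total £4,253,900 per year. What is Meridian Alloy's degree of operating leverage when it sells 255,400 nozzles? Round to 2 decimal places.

Contribution at this volume is 255,400 × £50.81 = £12,976,874.00.
EBIT = £12,976,874.00 − £4,253,900 = £8,722,974.00.
Degree of operating leverage = £12,976,874.00 / £8,722,974.00 = 1.4877.

1.49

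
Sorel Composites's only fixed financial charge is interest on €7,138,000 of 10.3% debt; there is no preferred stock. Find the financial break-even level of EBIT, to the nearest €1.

€735,214

Annual interest = 10.3% × €7,138,000 = €735,214.00.
With no preferred dividends, EPS = 0 when EBIT exactly covers interest, so the financial break-even EBIT is €735,214.00.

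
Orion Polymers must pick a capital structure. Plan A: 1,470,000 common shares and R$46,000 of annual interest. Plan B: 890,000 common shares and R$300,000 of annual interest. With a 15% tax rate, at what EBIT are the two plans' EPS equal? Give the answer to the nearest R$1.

Set EPS_A = EPS_B: (EBIT − R$46,000)(1 − 0.15) ÷ 1,470,000 = (EBIT − R$300,000)(1 − 0.15) ÷ 890,000.
The (1 − t) factor cancels: (EBIT − 46,000) × 890,000 = (EBIT − 300,000) × 1,470,000.
Solving, EBIT = (300,000·1,470,000 − 46,000·890,000) / (1,470,000 − 890,000) = 400,060,000,000 / 580,000 = 689,758.62.

R$689,759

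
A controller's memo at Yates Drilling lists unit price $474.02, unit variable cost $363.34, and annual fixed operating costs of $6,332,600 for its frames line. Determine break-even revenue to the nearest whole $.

Contribution margin per unit = $474.02 − $363.34 = $110.68, a CM ratio of $110.68 ÷ $474.02 = 0.2335.
Break-even sales = FC ÷ CM ratio = $6,332,600 × $474.02 / $110.68 = $27,121,242.

$27,121,242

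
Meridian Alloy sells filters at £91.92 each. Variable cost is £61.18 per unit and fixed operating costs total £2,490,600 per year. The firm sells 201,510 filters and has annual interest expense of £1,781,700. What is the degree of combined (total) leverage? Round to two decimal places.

Total contribution margin = 201,510 × £30.74 = £6,194,417.40.
EBIT = £6,194,417.40 − £2,490,600 = £3,703,817.40. Interest = £1,781,700.00, so EBIT − I = £1,922,117.40.
Degree of total leverage = total CM / (EBIT − interest) = £6,194,417.40 / £1,922,117.40 = 3.2227.

3.22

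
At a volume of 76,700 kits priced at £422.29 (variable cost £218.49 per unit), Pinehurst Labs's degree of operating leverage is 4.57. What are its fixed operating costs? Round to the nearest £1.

At 76,700 units, contribution = 76,700 × £203.80 = £15,631,460.00.
DOL = contribution / EBIT, so EBIT = £15,631,460.00 / 4.57 = £3,420,450.77.
And FC = contribution − EBIT = £15,631,460.00 − £3,420,450.77 = £12,211,009.

£12,211,009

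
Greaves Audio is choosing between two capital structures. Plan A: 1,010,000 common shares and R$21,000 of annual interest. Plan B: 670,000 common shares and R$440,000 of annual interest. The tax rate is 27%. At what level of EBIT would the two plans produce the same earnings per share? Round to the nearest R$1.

R$1,265,676

At indifference, (EBIT − 21,000)(1 − t)/1,010,000 = (EBIT − 440,000)(1 − t)/670,000.
Cancelling (1 − t) and cross-multiplying: 670,000·(EBIT − 21,000) = 1,010,000·(EBIT − 440,000).
EBIT × (1,010,000 − 670,000) = 440,000 × 1,010,000 − 21,000 × 670,000 = 430,330,000,000, so EBIT = 430,330,000,000 ÷ 340,000 = 1,265,676.47.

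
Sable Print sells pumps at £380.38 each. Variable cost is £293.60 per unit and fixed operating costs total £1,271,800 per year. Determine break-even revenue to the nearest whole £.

CM per unit = £380.38 − £293.60 = £86.78; CM ratio = £86.78 / £380.38 = 0.2281.
Break-even revenue = fixed costs × price ÷ CM = £1,271,800 × £380.38 ÷ £86.78 = £5,574,640.

£5,574,640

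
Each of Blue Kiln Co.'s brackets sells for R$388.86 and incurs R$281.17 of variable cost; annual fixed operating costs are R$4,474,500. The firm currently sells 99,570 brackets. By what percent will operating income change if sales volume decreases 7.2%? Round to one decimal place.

Total contribution margin = 99,570 × R$107.69 = R$10,722,693.30.
EBIT = R$10,722,693.30 − R$4,474,500 = R$6,248,193.30.
DOL = contribution ÷ EBIT = R$10,722,693.30 ÷ R$6,248,193.30 = 1.7161.
So EBIT moves 1.7161 × (-7.2%) = -12.4%.

-12.4%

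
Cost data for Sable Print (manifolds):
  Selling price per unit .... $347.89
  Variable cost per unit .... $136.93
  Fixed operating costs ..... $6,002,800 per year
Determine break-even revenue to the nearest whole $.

$9,899,100

Contribution margin per unit = $347.89 − $136.93 = $210.96, a CM ratio of $210.96 ÷ $347.89 = 0.6064.
Break-even sales = FC ÷ CM ratio = $6,002,800 × $347.89 / $210.96 = $9,899,100.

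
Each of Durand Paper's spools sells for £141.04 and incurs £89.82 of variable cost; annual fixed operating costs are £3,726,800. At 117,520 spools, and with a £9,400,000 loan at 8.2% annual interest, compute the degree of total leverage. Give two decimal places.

Total contribution margin = 117,520 × £51.22 = £6,019,374.40.
Operating income = contribution − fixed costs = £6,019,374.40 − £3,726,800 = £2,292,574.40. Interest = £770,800.00, so EBIT − I = £1,521,774.40.
Degree of total leverage = total CM / (EBIT − interest) = £6,019,374.40 / £1,521,774.40 = 3.9555.

3.96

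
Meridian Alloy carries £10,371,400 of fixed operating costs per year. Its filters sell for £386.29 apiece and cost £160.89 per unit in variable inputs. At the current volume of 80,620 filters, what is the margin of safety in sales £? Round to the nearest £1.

£13,368,218

Unit CM = price − variable cost = £386.29 − £160.89 = £225.40. Break-even units = £10,371,400 ÷ £225.40 = 46,013.31; break-even revenue = 46,013.31 × £386.29 = £17,774,481.39.
Actual sales revenue = 80,620 × £386.29 = £31,142,699.80.
Margin of safety = £31,142,699.80 − £17,774,481.39 = £13,368,218.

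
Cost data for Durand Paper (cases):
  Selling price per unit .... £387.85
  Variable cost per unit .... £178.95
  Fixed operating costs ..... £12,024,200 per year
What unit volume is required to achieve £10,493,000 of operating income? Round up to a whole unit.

107,790 cases

Each unit contributes £387.85 − £178.95 = £208.90.
Need Q such that Q × £208.90 − £12,024,200 = £10,493,000, i.e. Q = £22,517,200 / £208.90 = 107,789.37 → 107,790.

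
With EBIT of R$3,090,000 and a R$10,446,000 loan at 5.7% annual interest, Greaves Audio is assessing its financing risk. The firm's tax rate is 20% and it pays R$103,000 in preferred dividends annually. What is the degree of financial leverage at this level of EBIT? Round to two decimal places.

1.31

Interest = R$595,422.00.
Preferred dividends grossed up pre-tax: R$103,000 / (1 − 0.20) = R$128,750.00.
DFL = EBIT ÷ [EBIT − I − D_p/(1−t)] = R$3,090,000 ÷ [R$3,090,000 − R$595,422.00 − R$128,750.00] = R$3,090,000 ÷ R$2,365,828.00 = 1.3061.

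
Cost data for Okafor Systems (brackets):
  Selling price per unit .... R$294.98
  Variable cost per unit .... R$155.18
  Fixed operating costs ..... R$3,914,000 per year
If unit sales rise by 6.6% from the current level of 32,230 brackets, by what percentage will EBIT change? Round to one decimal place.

+50.3%

Contribution at this volume is 32,230 × R$139.80 = R$4,505,754.00.
Operating income = contribution − fixed costs = R$4,505,754.00 − R$3,914,000 = R$591,754.00.
So DOL = total CM / EBIT = R$4,505,754.00 / R$591,754.00 = 7.6142.
Operating income changes by 7.6142 × +6.6% = +50.3%.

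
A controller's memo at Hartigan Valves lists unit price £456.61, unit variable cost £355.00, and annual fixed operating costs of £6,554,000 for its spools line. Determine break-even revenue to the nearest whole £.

Contribution margin per unit = £456.61 − £355.00 = £101.61, a CM ratio of £101.61 ÷ £456.61 = 0.2225.
Break-even revenue = fixed costs × price ÷ CM = £6,554,000 × £456.61 ÷ £101.61 = £29,452,042.

£29,452,042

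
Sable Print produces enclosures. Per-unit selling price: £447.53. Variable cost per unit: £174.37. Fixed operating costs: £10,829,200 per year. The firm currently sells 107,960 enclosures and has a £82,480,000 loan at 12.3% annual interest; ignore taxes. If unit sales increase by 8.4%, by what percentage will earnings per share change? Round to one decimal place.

At 107,960 units, contribution = 107,960 × £273.16 = £29,490,353.60.
Operating income = contribution − fixed costs = £29,490,353.60 − £10,829,200 = £18,661,153.60.
After interest of £10,145,040.00, pre-tax earnings = £8,516,113.60.
DCL = total CM / (EBIT − I) = £29,490,353.60 / £8,516,113.60 = 3.4629.
%ΔEPS = DCL × %ΔSales = 3.4629 × +8.4% = +29.1%.

+29.1%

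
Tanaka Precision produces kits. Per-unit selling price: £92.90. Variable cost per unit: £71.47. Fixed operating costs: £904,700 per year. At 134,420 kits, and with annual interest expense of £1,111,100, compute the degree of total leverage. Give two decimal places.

3.33

At 134,420 units, contribution = 134,420 × £21.43 = £2,880,620.60.
Operating income = contribution − fixed costs = £2,880,620.60 − £904,700 = £1,975,920.60. Interest = £1,111,100.00.
DOL = £2,880,620.60 ÷ £1,975,920.60 = 1.4579; DFL = £1,975,920.60 ÷ £864,820.60 = 2.2848.
Combined leverage = 1.4579 × 2.2848 = 3.3310.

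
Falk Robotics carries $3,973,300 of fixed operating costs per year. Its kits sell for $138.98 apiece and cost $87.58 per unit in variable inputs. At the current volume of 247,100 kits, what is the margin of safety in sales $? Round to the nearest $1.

$23,598,588

Each unit contributes $138.98 − $87.58 = $51.40. Break-even units = $3,973,300 ÷ $51.40 = 77,301.56; break-even revenue = 77,301.56 × $138.98 = $10,743,370.31.
Current sales = 247,100 × $138.98 = $34,341,958.00.
Margin of safety = $34,341,958.00 − $10,743,370.31 = $23,598,588.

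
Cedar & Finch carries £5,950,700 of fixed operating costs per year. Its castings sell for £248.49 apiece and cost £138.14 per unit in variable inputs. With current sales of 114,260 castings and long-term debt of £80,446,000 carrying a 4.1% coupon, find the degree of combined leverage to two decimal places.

3.75

Contribution at this volume is 114,260 × £110.35 = £12,608,591.00.
Operating income = contribution − fixed costs = £12,608,591.00 − £5,950,700 = £6,657,891.00. Interest = £3,298,286.00.
DOL = £12,608,591.00 ÷ £6,657,891.00 = 1.8938; DFL = £6,657,891.00 ÷ £3,359,605.00 = 1.9817.
Combined leverage = 1.8938 × 1.9817 = 3.7529.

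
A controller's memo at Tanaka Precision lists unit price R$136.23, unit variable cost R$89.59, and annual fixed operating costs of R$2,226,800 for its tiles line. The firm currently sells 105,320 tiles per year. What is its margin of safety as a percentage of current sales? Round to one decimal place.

54.7%

Each unit contributes R$136.23 − R$89.59 = R$46.64. Break-even units = R$2,226,800 ÷ R$46.64 = 47,744.43; break-even revenue = 47,744.43 × R$136.23 = R$6,504,223.07.
Current sales = 105,320 × R$136.23 = R$14,347,743.60.
Margin of safety = (R$14,347,743.60 − R$6,504,223.07) ÷ R$14,347,743.60 = 54.7%.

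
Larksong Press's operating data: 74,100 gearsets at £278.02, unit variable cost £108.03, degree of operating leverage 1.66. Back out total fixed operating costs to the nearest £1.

Contribution at this volume is 74,100 × £169.99 = £12,596,259.00.
Since DOL = CM ÷ EBIT, EBIT = £12,596,259.00 ÷ 1.66 = £7,588,107.83.
And FC = contribution − EBIT = £12,596,259.00 − £7,588,107.83 = £5,008,151.

£5,008,151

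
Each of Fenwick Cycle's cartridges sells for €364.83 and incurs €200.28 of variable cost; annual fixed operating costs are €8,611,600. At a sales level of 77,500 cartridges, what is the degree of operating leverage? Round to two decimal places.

3.08

At 77,500 units, contribution = 77,500 × €164.55 = €12,752,625.00.
Operating income = contribution − fixed costs = €12,752,625.00 − €8,611,600 = €4,141,025.00.
So DOL = total CM / EBIT = €12,752,625.00 / €4,141,025.00 = 3.0796.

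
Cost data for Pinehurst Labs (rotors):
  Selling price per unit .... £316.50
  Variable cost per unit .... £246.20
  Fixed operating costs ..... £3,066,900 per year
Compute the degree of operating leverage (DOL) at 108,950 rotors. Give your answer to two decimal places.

At 108,950 units, contribution = 108,950 × £70.30 = £7,659,185.00.
Operating income = contribution − fixed costs = £7,659,185.00 − £3,066,900 = £4,592,285.00.
DOL = contribution ÷ EBIT = £7,659,185.00 ÷ £4,592,285.00 = 1.6678.

1.67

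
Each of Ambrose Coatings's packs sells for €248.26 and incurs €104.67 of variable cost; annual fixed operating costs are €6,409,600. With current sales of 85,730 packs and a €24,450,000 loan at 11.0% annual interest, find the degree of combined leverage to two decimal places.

Total contribution margin = 85,730 × €143.59 = €12,309,970.70.
EBIT = €12,309,970.70 − €6,409,600 = €5,900,370.70. Interest = €2,689,500.00, so EBIT − I = €3,210,870.70.
Degree of total leverage = total CM / (EBIT − interest) = €12,309,970.70 / €3,210,870.70 = 3.8338.

3.83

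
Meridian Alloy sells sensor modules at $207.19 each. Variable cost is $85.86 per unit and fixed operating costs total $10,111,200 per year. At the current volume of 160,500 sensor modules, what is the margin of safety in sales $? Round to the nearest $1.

Each unit contributes $207.19 − $85.86 = $121.33. Break-even units = $10,111,200 ÷ $121.33 = 83,336.36; break-even revenue = 83,336.36 × $207.19 = $17,266,459.47.
Current sales = 160,500 × $207.19 = $33,253,995.00.
Margin of safety = $33,253,995.00 − $17,266,459.47 = $15,987,536.

$15,987,536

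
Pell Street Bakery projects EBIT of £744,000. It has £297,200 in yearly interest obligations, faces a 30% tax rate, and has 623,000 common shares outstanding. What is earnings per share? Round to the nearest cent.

Pre-tax income = £744,000 − £297,200.00 = £446,800.00.
After tax at 30%: net income = £446,800.00 × 0.70 = £312,760.00.
Per share: £312,760.00 / 623,000 shares = £0.50.

£0.50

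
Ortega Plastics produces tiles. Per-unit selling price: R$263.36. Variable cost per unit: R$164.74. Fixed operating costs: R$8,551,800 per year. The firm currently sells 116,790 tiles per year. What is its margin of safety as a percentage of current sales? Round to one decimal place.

Unit CM = price − variable cost = R$263.36 − R$164.74 = R$98.62. Break-even units = R$8,551,800 ÷ R$98.62 = 86,714.66; break-even revenue = 86,714.66 × R$263.36 = R$22,837,173.47.
Current sales = 116,790 × R$263.36 = R$30,757,814.40.
Margin of safety = (R$30,757,814.40 − R$22,837,173.47) ÷ R$30,757,814.40 = 25.8%.

25.8%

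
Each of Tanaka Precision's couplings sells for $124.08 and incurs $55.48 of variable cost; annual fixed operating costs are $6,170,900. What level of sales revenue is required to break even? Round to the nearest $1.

$11,161,593

CM per unit = $124.08 − $55.48 = $68.60; CM ratio = $68.60 / $124.08 = 0.5529.
Break-even revenue = fixed costs × price ÷ CM = $6,170,900 × $124.08 ÷ $68.60 = $11,161,593.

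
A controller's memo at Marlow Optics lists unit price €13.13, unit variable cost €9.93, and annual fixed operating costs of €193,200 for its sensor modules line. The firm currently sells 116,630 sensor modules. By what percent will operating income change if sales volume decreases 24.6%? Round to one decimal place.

-51.0%

At 116,630 units, contribution = 116,630 × €3.20 = €373,216.00.
EBIT = €373,216.00 − €193,200 = €180,016.00.
So DOL = total CM / EBIT = €373,216.00 / €180,016.00 = 2.0732.
So EBIT moves 2.0732 × (-24.6%) = -51.0%.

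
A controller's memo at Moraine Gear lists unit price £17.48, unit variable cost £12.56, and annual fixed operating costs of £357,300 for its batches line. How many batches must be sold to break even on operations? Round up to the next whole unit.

Each unit contributes £17.48 − £12.56 = £4.92.
Break-even volume = fixed costs ÷ CM per unit = £357,300 ÷ £4.92 = 72,621.95, so 72,622 batches.

72,622 batches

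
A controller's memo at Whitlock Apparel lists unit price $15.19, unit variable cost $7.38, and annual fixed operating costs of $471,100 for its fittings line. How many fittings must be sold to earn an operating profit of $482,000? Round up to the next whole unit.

122,036 fittings

Each unit contributes $15.19 − $7.38 = $7.81.
Required volume = (fixed costs + target profit) ÷ CM = ($471,100 + $482,000) ÷ $7.81 = 122,035.85, so 122,036 fittings.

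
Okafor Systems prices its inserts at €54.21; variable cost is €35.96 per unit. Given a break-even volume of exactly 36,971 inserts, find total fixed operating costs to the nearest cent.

€674,720.75

Each unit contributes €54.21 − €35.96 = €18.25.
Fixed costs = break-even units × CM = 36,971 × €18.25 = €674,720.75.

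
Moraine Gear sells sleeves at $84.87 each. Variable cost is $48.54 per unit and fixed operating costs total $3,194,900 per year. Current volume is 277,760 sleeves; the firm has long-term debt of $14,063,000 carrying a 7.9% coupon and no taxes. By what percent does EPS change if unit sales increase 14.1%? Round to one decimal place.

+24.6%

Contribution at this volume is 277,760 × $36.33 = $10,091,020.80.
Operating income = contribution − fixed costs = $10,091,020.80 − $3,194,900 = $6,896,120.80.
Interest = $1,110,977.00, so EBIT − I = $5,785,143.80.
DCL = total CM / (EBIT − I) = $10,091,020.80 / $5,785,143.80 = 1.7443.
EPS therefore changes by 1.7443 × (+14.1%) = +24.6%.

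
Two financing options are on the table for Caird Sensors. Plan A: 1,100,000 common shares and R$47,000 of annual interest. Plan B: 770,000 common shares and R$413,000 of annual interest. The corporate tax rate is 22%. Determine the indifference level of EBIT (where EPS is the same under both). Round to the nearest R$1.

R$1,267,000

Set EPS_A = EPS_B: (EBIT − R$47,000)(1 − 0.22) ÷ 1,100,000 = (EBIT − R$413,000)(1 − 0.22) ÷ 770,000.
The (1 − t) factor cancels: (EBIT − 47,000) × 770,000 = (EBIT − 413,000) × 1,100,000.
Solving, EBIT = (413,000·1,100,000 − 47,000·770,000) / (1,100,000 − 770,000) = 418,110,000,000 / 330,000 = 1,267,000.00.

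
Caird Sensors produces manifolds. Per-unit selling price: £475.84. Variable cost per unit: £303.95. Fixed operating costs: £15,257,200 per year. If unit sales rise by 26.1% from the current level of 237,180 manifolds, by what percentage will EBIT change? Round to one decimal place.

Contribution at this volume is 237,180 × £171.89 = £40,768,870.20.
Operating income = contribution − fixed costs = £40,768,870.20 − £15,257,200 = £25,511,670.20.
So DOL = total CM / EBIT = £40,768,870.20 / £25,511,670.20 = 1.5980.
%ΔEBIT = DOL × %ΔSales = 1.5980 × +26.1% = +41.7%.

+41.7%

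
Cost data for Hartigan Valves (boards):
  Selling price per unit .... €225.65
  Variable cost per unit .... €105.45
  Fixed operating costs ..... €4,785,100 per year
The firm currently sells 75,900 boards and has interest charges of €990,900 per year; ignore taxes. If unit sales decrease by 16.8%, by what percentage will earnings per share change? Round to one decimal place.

-45.8%

At 75,900 units, contribution = 75,900 × €120.20 = €9,123,180.00.
Subtracting fixed costs: EBIT = €9,123,180.00 − €4,785,100 = €4,338,080.00.
After interest of €990,900.00, pre-tax earnings = €3,347,180.00.
DCL = total CM / (EBIT − I) = €9,123,180.00 / €3,347,180.00 = 2.7256.
%ΔEPS = DCL × %ΔSales = 2.7256 × -16.8% = -45.8%.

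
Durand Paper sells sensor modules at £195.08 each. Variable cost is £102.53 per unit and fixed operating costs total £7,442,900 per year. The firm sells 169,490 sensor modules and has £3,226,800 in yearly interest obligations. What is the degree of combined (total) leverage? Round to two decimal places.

At 169,490 units, contribution = 169,490 × £92.55 = £15,686,299.50.
Operating income = contribution − fixed costs = £15,686,299.50 − £7,442,900 = £8,243,399.50. Interest = £3,226,800.00.
DOL = £15,686,299.50 ÷ £8,243,399.50 = 1.9029; DFL = £8,243,399.50 ÷ £5,016,599.50 = 1.6432.
Combined leverage = 1.9029 × 1.6432 = 3.1268.

3.13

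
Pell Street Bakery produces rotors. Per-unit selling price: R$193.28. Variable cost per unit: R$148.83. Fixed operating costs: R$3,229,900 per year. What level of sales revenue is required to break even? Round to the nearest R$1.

R$14,044,434

CM per unit = R$193.28 − R$148.83 = R$44.45; CM ratio = R$44.45 / R$193.28 = 0.2300.
Break-even sales = FC ÷ CM ratio = R$3,229,900 × R$193.28 / R$44.45 = R$14,044,434.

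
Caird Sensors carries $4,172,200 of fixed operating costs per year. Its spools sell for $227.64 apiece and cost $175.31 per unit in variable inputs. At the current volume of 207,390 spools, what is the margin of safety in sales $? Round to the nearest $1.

Contribution margin per unit = $227.64 − $175.31 = $52.33. Break-even units = $4,172,200 ÷ $52.33 = 79,728.65; break-even revenue = 79,728.65 × $227.64 = $18,149,428.78.
Current sales = 207,390 × $227.64 = $47,210,259.60.
Margin of safety = $47,210,259.60 − $18,149,428.78 = $29,060,831.

$29,060,831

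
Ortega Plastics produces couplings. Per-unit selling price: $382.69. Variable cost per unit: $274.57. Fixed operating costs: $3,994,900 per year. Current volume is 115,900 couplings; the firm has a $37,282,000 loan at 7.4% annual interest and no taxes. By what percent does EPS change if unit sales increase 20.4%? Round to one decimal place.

+44.2%

Total contribution margin = 115,900 × $108.12 = $12,531,108.00.
EBIT = $12,531,108.00 − $3,994,900 = $8,536,208.00.
Interest = $2,758,868.00, so EBIT − I = $5,777,340.00.
Degree of combined leverage = contribution ÷ (EBIT − I) = $12,531,108.00 ÷ $5,777,340.00 = 2.1690.
EPS therefore changes by 2.1690 × (+20.4%) = +44.2%.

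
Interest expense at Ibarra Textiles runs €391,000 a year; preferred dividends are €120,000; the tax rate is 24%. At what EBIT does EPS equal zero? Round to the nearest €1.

Grossing the preferred dividend up to pre-tax terms: €120,000 / (1 − 0.24) = €157,894.74.
Financial break-even EBIT = interest + D_p ÷ (1 − t) = €391,000 + €157,894.74 = €548,894.74.

€548,895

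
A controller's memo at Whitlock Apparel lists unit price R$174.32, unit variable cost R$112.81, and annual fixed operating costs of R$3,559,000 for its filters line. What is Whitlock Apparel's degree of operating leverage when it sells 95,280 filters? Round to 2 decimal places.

2.55

Total contribution margin = 95,280 × R$61.51 = R$5,860,672.80.
Operating income = contribution − fixed costs = R$5,860,672.80 − R$3,559,000 = R$2,301,672.80.
DOL = contribution ÷ EBIT = R$5,860,672.80 ÷ R$2,301,672.80 = 2.5463.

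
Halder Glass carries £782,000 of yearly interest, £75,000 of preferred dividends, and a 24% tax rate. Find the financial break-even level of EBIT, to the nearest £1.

Grossing the preferred dividend up to pre-tax terms: £75,000 / (1 − 0.24) = £98,684.21.
EPS = 0 when EBIT covers interest plus the pre-tax preferred burden: £782,000 + £98,684.21 = £880,684.21.

£880,684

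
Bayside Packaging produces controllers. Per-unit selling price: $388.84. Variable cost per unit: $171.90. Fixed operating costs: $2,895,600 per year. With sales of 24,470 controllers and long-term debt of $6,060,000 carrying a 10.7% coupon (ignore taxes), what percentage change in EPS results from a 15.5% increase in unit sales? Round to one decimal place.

+46.6%

Contribution at this volume is 24,470 × $216.94 = $5,308,521.80.
EBIT = $5,308,521.80 − $2,895,600 = $2,412,921.80.
After interest of $648,420.00, pre-tax earnings = $1,764,501.80.
DCL = total CM / (EBIT − I) = $5,308,521.80 / $1,764,501.80 = 3.0085.
EPS therefore changes by 3.0085 × (+15.5%) = +46.6%.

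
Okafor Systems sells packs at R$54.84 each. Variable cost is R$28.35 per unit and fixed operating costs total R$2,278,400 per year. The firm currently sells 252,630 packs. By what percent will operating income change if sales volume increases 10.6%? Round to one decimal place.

At 252,630 units, contribution = 252,630 × R$26.49 = R$6,692,168.70.
EBIT = R$6,692,168.70 − R$2,278,400 = R$4,413,768.70.
Degree of operating leverage = R$6,692,168.70 / R$4,413,768.70 = 1.5162.
So EBIT moves 1.5162 × (+10.6%) = +16.1%.

+16.1%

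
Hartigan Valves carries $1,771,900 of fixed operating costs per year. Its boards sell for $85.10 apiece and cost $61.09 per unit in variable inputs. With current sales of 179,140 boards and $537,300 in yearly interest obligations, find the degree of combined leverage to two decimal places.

At 179,140 units, contribution = 179,140 × $24.01 = $4,301,151.40.
Subtracting fixed costs: EBIT = $4,301,151.40 − $1,771,900 = $2,529,251.40. Interest = $537,300.00, so EBIT − I = $1,991,951.40.
Degree of total leverage = total CM / (EBIT − interest) = $4,301,151.40 / $1,991,951.40 = 2.1593.

2.16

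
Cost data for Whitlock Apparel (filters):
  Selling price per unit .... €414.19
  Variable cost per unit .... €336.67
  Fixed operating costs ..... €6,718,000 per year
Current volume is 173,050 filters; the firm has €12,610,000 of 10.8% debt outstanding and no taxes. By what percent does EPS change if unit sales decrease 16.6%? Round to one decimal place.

-41.7%

Total contribution margin = 173,050 × €77.52 = €13,414,836.00.
Subtracting fixed costs: EBIT = €13,414,836.00 − €6,718,000 = €6,696,836.00.
Interest = €1,361,880.00, so EBIT − I = €5,334,956.00.
Degree of combined leverage = contribution ÷ (EBIT − I) = €13,414,836.00 ÷ €5,334,956.00 = 2.5145.
%ΔEPS = DCL × %ΔSales = 2.5145 × -16.6% = -41.7%.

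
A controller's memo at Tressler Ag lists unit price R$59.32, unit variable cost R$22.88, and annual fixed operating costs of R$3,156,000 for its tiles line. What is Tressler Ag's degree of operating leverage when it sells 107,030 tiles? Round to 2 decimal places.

5.24

Total contribution margin = 107,030 × R$36.44 = R$3,900,173.20.
EBIT = R$3,900,173.20 − R$3,156,000 = R$744,173.20.
Degree of operating leverage = R$3,900,173.20 / R$744,173.20 = 5.2409.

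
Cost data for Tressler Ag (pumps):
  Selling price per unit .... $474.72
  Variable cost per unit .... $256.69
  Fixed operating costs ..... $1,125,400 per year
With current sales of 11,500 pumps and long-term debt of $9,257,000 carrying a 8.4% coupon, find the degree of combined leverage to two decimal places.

Total contribution margin = 11,500 × $218.03 = $2,507,345.00.
Subtracting fixed costs: EBIT = $2,507,345.00 − $1,125,400 = $1,381,945.00. Interest = $777,588.00.
DOL = $2,507,345.00 ÷ $1,381,945.00 = 1.8144; DFL = $1,381,945.00 ÷ $604,357.00 = 2.2866.
DCL = DOL × DFL = 1.8144 × 2.2866 = 4.1488.

4.15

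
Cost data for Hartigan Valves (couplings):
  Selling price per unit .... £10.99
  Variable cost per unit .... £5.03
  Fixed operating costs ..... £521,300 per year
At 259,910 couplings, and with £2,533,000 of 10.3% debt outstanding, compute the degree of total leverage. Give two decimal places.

Total contribution margin = 259,910 × £5.96 = £1,549,063.60.
EBIT = £1,549,063.60 − £521,300 = £1,027,763.60. Interest = £260,899.00, so EBIT − I = £766,864.60.
Degree of total leverage = total CM / (EBIT − interest) = £1,549,063.60 / £766,864.60 = 2.0200.

2.02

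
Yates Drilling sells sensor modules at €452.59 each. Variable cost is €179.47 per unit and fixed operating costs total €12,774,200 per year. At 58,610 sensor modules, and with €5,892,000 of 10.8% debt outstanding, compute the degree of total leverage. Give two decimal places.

Contribution at this volume is 58,610 × €273.12 = €16,007,563.20.
Operating income = contribution − fixed costs = €16,007,563.20 − €12,774,200 = €3,233,363.20. Interest = €636,336.00, so EBIT − I = €2,597,027.20.
Degree of total leverage = total CM / (EBIT − interest) = €16,007,563.20 / €2,597,027.20 = 6.1638.

6.16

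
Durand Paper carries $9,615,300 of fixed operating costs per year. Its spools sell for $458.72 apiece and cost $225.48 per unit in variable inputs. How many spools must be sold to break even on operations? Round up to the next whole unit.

41,225 spools

Unit CM = price − variable cost = $458.72 − $225.48 = $233.24.
Break-even Q = $9,615,300 / $233.24 = 41,224.92 → 41,225 spools.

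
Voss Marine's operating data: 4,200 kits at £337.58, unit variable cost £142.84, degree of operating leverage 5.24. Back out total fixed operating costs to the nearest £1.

£661,819

Contribution at this volume is 4,200 × £194.74 = £817,908.00.
Since DOL = CM ÷ EBIT, EBIT = £817,908.00 ÷ 5.24 = £156,089.31.
And FC = contribution − EBIT = £817,908.00 − £156,089.31 = £661,819.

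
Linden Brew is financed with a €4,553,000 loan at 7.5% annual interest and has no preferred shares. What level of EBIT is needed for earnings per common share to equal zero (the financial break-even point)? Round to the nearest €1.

Annual interest = 7.5% × €4,553,000 = €341,475.00.
With no preferred dividends, EPS = 0 when EBIT exactly covers interest, so the financial break-even EBIT is €341,475.00.

€341,475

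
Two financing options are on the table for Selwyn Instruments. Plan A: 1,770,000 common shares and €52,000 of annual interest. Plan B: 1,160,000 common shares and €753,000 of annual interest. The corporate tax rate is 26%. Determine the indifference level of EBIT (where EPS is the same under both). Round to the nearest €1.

€2,086,049

Set EPS_A = EPS_B: (EBIT − €52,000)(1 − 0.26) ÷ 1,770,000 = (EBIT − €753,000)(1 − 0.26) ÷ 1,160,000.
Cancelling (1 − t) and cross-multiplying: 1,160,000·(EBIT − 52,000) = 1,770,000·(EBIT − 753,000).
Solving, EBIT = (753,000·1,770,000 − 52,000·1,160,000) / (1,770,000 − 1,160,000) = 1,272,490,000,000 / 610,000 = 2,086,049.18.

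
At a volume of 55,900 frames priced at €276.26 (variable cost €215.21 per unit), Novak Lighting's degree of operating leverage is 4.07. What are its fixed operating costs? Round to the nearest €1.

Total contribution margin = 55,900 × €61.05 = €3,412,695.00.
DOL = contribution / EBIT, so EBIT = €3,412,695.00 / 4.07 = €838,500.00.
And FC = contribution − EBIT = €3,412,695.00 − €838,500.00 = €2,574,195.

€2,574,195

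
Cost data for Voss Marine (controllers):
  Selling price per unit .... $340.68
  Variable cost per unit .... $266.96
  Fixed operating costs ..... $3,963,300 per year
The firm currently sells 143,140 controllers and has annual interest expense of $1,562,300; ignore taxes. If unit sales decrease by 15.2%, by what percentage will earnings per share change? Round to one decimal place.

-31.9%

Contribution at this volume is 143,140 × $73.72 = $10,552,280.80.
Operating income = contribution − fixed costs = $10,552,280.80 − $3,963,300 = $6,588,980.80.
Interest = $1,562,300.00, so EBIT − I = $5,026,680.80.
Degree of combined leverage = contribution ÷ (EBIT − I) = $10,552,280.80 ÷ $5,026,680.80 = 2.0993.
EPS therefore changes by 2.0993 × (-15.2%) = -31.9%.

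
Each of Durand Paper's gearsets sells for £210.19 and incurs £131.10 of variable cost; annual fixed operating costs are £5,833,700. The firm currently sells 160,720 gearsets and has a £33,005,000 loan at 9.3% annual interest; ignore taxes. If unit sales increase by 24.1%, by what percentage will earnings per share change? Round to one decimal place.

Total contribution margin = 160,720 × £79.09 = £12,711,344.80.
Subtracting fixed costs: EBIT = £12,711,344.80 − £5,833,700 = £6,877,644.80.
After interest of £3,069,465.00, pre-tax earnings = £3,808,179.80.
DCL = total CM / (EBIT − I) = £12,711,344.80 / £3,808,179.80 = 3.3379.
%ΔEPS = DCL × %ΔSales = 3.3379 × +24.1% = +80.4%.

+80.4%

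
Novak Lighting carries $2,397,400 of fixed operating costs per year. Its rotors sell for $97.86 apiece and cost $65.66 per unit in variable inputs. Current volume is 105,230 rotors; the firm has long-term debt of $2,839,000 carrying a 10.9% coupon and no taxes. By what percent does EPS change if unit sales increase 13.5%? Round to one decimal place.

+67.1%

At 105,230 units, contribution = 105,230 × $32.20 = $3,388,406.00.
EBIT = $3,388,406.00 − $2,397,400 = $991,006.00.
After interest of $309,451.00, pre-tax earnings = $681,555.00.
DCL = total CM / (EBIT − I) = $3,388,406.00 / $681,555.00 = 4.9716.
EPS therefore changes by 4.9716 × (+13.5%) = +67.1%.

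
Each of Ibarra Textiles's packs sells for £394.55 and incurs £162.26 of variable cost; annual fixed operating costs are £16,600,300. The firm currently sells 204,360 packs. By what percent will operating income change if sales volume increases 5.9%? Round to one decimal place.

Contribution at this volume is 204,360 × £232.29 = £47,470,784.40.
Subtracting fixed costs: EBIT = £47,470,784.40 − £16,600,300 = £30,870,484.40.
DOL = contribution ÷ EBIT = £47,470,784.40 ÷ £30,870,484.40 = 1.5377.
So EBIT moves 1.5377 × (+5.9%) = +9.1%.

+9.1%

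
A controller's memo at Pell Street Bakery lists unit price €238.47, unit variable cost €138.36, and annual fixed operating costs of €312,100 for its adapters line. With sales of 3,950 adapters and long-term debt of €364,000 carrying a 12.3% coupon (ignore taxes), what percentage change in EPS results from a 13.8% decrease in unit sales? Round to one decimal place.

-141.5%

Total contribution margin = 3,950 × €100.11 = €395,434.50.
Subtracting fixed costs: EBIT = €395,434.50 − €312,100 = €83,334.50.
After interest of €44,772.00, pre-tax earnings = €38,562.50.
DCL = total CM / (EBIT − I) = €395,434.50 / €38,562.50 = 10.2544.
EPS therefore changes by 10.2544 × (-13.8%) = -141.5%.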